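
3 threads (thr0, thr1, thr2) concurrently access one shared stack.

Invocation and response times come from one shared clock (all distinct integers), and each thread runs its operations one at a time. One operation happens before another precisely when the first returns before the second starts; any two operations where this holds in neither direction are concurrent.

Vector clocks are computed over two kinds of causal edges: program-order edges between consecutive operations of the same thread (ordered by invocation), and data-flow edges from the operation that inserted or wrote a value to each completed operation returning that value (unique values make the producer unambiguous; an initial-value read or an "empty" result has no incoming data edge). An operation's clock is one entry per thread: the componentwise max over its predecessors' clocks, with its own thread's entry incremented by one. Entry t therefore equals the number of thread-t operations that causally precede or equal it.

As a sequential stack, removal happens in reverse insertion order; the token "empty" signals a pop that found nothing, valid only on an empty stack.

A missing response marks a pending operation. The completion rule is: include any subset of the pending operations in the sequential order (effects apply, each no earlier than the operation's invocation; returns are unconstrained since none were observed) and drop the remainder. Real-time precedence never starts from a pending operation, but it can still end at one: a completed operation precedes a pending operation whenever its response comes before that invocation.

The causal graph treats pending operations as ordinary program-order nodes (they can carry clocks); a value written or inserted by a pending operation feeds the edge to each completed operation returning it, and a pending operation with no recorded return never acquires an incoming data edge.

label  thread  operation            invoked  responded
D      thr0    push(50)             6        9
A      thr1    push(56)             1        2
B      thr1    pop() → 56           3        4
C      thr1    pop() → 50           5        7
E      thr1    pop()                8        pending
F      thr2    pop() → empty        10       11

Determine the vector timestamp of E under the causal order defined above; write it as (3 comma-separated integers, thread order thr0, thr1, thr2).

(1, 4, 0)

root op F, invoked 10: fresh clock plus thr2's own tick → (0, 0, 1)
root op A, invoked 1: fresh clock plus thr1's own tick → (0, 1, 0)
root op D, invoked 6: fresh clock plus thr0's own tick → (1, 0, 0)
invoked at 3, B merges VC(A)=(0, 1, 0) and bumps thr1's slot → (0, 2, 0)
invoked at 5, C merges VC(B)=(0, 2, 0), VC(D)=(1, 0, 0) and bumps thr1's slot → (1, 3, 0)
invoked at 8, E merges VC(C)=(1, 3, 0) and bumps thr1's slot → (1, 4, 0)
target: VC(E) = (1, 4, 0)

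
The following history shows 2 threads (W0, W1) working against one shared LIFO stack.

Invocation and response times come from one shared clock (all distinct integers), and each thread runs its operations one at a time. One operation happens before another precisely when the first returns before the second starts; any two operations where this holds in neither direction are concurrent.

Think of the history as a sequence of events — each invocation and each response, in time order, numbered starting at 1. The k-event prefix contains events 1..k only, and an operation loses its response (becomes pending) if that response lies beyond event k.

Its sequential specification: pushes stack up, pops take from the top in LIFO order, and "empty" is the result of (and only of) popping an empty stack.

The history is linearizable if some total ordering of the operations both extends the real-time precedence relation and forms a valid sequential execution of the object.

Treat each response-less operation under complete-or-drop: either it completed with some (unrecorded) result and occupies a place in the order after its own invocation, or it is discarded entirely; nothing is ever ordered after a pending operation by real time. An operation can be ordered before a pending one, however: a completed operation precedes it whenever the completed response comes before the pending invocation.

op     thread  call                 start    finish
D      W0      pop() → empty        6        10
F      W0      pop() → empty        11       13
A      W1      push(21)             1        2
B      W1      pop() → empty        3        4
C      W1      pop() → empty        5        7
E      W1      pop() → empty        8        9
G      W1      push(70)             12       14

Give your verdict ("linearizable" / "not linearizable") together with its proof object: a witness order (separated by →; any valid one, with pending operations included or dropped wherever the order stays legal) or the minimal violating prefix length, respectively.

not linearizable — minimal violating prefix: 4 events

cut after 3 events: linearizable; cut after 4 events (B responds, time 4): not linearizable
a single order respects real time; the 2 completed LIFO stack operations fail replay along it
for example A, B fails at step 2: B pop() → empty is not legal there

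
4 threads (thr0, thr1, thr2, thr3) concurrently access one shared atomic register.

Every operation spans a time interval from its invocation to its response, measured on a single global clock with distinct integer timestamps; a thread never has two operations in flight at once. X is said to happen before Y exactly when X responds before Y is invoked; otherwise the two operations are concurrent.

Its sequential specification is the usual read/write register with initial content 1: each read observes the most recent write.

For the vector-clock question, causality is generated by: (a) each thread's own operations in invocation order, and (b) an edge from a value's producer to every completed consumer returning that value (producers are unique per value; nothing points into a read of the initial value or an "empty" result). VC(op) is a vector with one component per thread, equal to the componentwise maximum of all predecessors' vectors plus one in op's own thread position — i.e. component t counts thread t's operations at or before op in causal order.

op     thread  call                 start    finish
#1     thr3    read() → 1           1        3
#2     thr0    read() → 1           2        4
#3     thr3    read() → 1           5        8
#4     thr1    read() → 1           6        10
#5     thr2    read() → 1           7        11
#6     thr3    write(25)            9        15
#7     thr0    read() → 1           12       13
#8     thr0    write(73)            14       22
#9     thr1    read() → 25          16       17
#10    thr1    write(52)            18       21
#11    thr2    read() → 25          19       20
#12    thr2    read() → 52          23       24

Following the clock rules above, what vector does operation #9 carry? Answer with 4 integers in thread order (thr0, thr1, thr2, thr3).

(0, 2, 0, 3)

invoked at 1, #1 has no predecessors; its own thr3 bump gives (0, 0, 0, 1)
invoked at 7, #5 has no predecessors; its own thr2 bump gives (0, 0, 1, 0)
invoked at 6, #4 has no predecessors; its own thr1 bump gives (0, 1, 0, 0)
invoked at 2, #2 has no predecessors; its own thr0 bump gives (1, 0, 0, 0)
#3, invoked 5, takes VC(#1)=(0, 0, 0, 1) under max, adds 1 for thr3 → (0, 0, 0, 2)
#7, invoked 12, takes VC(#2)=(1, 0, 0, 0) under max, adds 1 for thr0 → (2, 0, 0, 0)
#6, invoked 9, takes VC(#3)=(0, 0, 0, 2) under max, adds 1 for thr3 → (0, 0, 0, 3)
#8, invoked 14, takes VC(#7)=(2, 0, 0, 0) under max, adds 1 for thr0 → (3, 0, 0, 0)
#11, invoked 19, takes VC(#5)=(0, 0, 1, 0), VC(#6)=(0, 0, 0, 3) under max, adds 1 for thr2 → (0, 0, 2, 3)
#9, invoked 16, takes VC(#4)=(0, 1, 0, 0), VC(#6)=(0, 0, 0, 3) under max, adds 1 for thr1 → (0, 2, 0, 3)
#10, invoked 18, takes VC(#9)=(0, 2, 0, 3) under max, adds 1 for thr1 → (0, 3, 0, 3)
#12, invoked 23, takes VC(#10)=(0, 3, 0, 3), VC(#11)=(0, 0, 2, 3) under max, adds 1 for thr2 → (0, 3, 3, 3)
target: VC(#9) = (0, 2, 0, 3)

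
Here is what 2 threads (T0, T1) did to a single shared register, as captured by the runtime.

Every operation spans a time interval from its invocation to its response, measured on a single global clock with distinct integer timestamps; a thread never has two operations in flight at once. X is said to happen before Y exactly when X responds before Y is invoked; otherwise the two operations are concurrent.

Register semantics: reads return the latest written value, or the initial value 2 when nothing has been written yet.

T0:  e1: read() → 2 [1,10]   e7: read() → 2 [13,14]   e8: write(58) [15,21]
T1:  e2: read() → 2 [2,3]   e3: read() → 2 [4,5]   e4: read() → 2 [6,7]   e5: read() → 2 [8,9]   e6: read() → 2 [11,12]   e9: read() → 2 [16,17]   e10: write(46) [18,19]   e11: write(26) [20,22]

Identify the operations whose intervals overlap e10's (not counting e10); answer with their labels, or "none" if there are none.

e10 spans [18,19]; an op avoiding the whole window 18..19 is ordered, any other is concurrent
e1 [1,10]: before
e2 [2,3]: before
e3 [4,5]: before
e4 [6,7]: before
e5 [8,9]: before
e6 [11,12]: before
e7 [13,14]: before
e8 [15,21]: concurrent
e9 [16,17]: before
e11 [20,22]: after

e8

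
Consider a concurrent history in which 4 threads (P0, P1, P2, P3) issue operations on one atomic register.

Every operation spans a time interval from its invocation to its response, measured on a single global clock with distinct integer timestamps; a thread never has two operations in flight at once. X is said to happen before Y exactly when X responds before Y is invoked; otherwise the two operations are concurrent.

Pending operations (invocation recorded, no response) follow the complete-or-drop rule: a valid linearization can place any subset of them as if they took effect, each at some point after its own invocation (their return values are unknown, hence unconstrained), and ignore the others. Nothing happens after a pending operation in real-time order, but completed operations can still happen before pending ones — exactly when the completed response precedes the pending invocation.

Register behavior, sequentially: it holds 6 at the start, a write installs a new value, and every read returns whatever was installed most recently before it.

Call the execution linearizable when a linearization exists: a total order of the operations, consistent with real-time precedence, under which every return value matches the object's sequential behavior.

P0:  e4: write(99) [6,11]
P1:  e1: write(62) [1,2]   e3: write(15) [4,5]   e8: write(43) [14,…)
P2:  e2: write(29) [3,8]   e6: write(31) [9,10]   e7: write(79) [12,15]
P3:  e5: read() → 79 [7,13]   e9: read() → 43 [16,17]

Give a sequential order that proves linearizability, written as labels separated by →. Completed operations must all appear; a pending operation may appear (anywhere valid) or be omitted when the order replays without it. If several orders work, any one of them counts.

after step 1 (e1 write(62)): value 62
after step 2 (e2 write(29)): value 29
after step 3 (e3 write(15)): value 15
after step 4 (e4 write(99)): value 99
after step 5 (e6 write(31)): value 31
after step 6 (e7 write(79)): value 79
after step 7 (e5 read() → 79): value 79
after step 8 (e8 write(43) (pending, included)): value 43
after step 9 (e9 read() → 43): value 43

e1 → e2 → e3 → e4 → e6 → e7 → e5 → e8 → e9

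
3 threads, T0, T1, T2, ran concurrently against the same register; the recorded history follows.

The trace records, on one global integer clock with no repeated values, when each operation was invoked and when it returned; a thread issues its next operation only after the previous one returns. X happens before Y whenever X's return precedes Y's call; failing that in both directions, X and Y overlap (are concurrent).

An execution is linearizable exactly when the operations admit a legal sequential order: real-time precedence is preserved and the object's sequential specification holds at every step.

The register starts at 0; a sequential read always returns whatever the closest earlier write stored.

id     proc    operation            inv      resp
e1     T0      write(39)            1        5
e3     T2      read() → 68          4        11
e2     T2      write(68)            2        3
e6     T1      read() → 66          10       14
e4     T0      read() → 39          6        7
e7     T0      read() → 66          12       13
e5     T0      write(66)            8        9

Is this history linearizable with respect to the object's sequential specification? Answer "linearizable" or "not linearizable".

linearizable

one valid linearization: e2, e3, e1, e4, e5, e6, e7
1. e2 write(68), leaving value 68
2. e3 read() → 68, leaving value 68
3. e1 write(39), leaving value 39
4. e4 read() → 39, leaving value 39
5. e5 write(66), leaving value 66
6. e6 read() → 66, leaving value 66
7. e7 read() → 66, leaving value 66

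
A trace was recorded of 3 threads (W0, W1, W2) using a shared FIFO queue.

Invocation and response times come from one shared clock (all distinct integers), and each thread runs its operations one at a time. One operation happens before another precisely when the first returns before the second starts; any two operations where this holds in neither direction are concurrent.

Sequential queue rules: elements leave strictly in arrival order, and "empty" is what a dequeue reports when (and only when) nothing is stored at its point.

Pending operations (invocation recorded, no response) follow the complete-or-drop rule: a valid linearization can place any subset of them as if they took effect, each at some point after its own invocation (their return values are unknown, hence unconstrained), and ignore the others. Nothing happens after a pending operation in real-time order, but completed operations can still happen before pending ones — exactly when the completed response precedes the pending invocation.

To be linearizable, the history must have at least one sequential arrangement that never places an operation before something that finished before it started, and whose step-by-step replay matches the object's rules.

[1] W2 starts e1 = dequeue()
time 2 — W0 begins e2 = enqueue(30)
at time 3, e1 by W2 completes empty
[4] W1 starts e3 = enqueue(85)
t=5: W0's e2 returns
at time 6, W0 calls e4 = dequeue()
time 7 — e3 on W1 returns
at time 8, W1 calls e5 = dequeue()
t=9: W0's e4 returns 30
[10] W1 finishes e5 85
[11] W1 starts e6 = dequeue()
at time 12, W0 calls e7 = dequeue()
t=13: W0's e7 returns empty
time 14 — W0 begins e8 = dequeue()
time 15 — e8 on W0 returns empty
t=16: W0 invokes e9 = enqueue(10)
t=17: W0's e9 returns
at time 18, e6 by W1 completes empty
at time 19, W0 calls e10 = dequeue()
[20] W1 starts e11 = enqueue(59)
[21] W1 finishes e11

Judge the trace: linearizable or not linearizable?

one valid linearization: e1, e2, e3, e4, e5, e6, e7, e8, e9, e10, e11
step 1: e1 dequeue() → empty — queue <>
step 2: e2 enqueue(30) — queue <30>
step 3: e3 enqueue(85) — queue <30,85>
step 4: e4 dequeue() → 30 — queue <85>
step 5: e5 dequeue() → 85 — queue <>
step 6: e6 dequeue() → empty — queue <>
step 7: e7 dequeue() → empty — queue <>
step 8: e8 dequeue() → empty — queue <>
step 9: e9 enqueue(10) — queue <10>
step 10: e10 dequeue() (pending, included) — queue <>
step 11: e11 enqueue(59) — queue <59>

linearizable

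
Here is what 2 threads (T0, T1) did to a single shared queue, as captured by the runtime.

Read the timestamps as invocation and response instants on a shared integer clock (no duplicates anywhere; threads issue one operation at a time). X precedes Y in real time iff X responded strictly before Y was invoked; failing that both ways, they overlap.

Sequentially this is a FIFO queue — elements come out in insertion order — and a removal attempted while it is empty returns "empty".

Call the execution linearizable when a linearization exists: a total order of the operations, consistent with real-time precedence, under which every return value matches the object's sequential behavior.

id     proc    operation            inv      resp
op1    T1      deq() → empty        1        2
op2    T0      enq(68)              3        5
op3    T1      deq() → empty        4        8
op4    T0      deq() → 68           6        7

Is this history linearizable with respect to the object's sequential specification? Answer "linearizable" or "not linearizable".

a witness: op1, op2, op4, op3
step 1: op1 deq() → empty — queue <>
step 2: op2 enq(68) — queue <68>
step 3: op4 deq() → 68 — queue <>
step 4: op3 deq() → empty — queue <>

linearizable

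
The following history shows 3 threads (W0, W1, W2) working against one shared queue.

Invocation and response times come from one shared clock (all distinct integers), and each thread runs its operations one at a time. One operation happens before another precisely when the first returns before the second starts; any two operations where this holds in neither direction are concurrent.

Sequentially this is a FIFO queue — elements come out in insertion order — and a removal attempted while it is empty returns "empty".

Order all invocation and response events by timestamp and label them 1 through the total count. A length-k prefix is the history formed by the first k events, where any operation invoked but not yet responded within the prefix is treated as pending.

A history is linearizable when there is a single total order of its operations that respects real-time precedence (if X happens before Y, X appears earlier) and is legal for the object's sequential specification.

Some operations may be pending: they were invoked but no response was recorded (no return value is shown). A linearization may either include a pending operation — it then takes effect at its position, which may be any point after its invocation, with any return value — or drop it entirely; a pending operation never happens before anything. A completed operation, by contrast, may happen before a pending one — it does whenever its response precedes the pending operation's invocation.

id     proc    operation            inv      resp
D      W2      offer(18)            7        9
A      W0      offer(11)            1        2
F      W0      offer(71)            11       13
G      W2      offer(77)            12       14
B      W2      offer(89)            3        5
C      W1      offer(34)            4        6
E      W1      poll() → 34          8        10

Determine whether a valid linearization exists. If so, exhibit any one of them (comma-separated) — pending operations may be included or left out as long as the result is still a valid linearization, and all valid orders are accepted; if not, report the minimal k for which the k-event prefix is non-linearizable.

the violation lands at event 10, E's response at time 10: events 1..9 linearize, events 1..10 do not
5 completed operations, 4 real-time-consistent orders — every queue replay fails
e.g. A, B, C, D, E: illegal at step 5, since E poll() → 34 cannot apply there
e.g. A, B, C, E, D: illegal at step 4, since E poll() → 34 cannot apply there

not linearizable — minimal violating prefix: 10 events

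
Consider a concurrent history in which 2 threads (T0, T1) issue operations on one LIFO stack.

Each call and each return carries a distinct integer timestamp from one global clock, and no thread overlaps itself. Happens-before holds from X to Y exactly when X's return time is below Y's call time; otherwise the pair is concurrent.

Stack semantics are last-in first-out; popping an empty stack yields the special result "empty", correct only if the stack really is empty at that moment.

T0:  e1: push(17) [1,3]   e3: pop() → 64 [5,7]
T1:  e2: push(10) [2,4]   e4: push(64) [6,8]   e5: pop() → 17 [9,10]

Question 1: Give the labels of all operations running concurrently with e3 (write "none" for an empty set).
concurrent with e3 ([5,7]): every op whose interval crosses 5..7
e1 [1,3]: before
e2 [2,4]: before
e4 [6,8]: concurrent
e5 [9,10]: after

e4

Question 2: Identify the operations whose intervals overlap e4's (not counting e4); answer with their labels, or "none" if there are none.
e4 spans [6,8]; an op avoiding the whole window 6..8 is ordered, any other is concurrent
e1 [1,3]: before
e2 [2,4]: before
e3 [5,7]: concurrent
e5 [9,10]: after

e3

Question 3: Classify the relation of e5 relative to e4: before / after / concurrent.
e5 spans [9,10], e4 spans [6,8]
resp(e4)=8 < inv(e5)=9

after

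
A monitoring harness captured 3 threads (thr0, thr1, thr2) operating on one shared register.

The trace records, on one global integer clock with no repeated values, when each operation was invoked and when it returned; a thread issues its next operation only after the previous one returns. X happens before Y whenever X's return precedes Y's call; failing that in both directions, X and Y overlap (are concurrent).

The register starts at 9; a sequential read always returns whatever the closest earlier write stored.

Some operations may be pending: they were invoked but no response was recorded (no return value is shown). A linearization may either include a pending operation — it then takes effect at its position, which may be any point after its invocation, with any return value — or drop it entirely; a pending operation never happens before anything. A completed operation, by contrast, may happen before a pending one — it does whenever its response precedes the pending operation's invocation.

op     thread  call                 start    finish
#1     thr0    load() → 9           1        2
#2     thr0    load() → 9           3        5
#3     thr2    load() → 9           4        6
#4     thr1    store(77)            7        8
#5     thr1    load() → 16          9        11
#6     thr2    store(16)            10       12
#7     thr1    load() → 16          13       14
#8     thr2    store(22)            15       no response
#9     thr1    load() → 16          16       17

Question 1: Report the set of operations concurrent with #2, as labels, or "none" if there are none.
#3

#2 spans [3,5]; an op avoiding the whole window 3..5 is ordered, any other is concurrent
#1 [1,2]: before
#3 [4,6]: concurrent
#4 [7,8]: after
#5 [9,11]: after
#6 [10,12]: after
#7 [13,14]: after
#8 [15,…): after
#9 [16,17]: after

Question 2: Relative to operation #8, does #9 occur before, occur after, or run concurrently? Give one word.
concurrent

#9 spans [16,17], #8 spans [15,…)
the intervals overlap in both directions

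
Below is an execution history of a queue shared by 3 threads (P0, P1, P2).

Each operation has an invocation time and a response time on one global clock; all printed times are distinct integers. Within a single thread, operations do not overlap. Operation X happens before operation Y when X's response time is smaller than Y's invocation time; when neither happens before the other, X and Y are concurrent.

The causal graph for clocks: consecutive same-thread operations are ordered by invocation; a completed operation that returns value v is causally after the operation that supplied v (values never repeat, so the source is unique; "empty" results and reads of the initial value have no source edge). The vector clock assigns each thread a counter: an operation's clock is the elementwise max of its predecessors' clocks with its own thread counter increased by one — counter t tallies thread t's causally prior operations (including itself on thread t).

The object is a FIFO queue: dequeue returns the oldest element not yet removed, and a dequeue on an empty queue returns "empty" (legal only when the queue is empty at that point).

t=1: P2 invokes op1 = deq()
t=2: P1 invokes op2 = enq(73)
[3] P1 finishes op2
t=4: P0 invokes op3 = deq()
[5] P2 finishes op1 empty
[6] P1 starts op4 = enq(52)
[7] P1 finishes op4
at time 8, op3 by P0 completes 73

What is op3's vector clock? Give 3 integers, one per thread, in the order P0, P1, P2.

op1 (invocation 1): nothing precedes it; P2's component alone gives (0, 0, 1)
op2 (invocation 2): nothing precedes it; P1's component alone gives (0, 1, 0)
op4 (invocation 6): componentwise max over VC(op2)=(0, 1, 0), +1 at P1, giving (0, 2, 0)
op3 (invocation 4): componentwise max over VC(op2)=(0, 1, 0), +1 at P0, giving (1, 1, 0)
target: VC(op3) = (1, 1, 0)

(1, 1, 0)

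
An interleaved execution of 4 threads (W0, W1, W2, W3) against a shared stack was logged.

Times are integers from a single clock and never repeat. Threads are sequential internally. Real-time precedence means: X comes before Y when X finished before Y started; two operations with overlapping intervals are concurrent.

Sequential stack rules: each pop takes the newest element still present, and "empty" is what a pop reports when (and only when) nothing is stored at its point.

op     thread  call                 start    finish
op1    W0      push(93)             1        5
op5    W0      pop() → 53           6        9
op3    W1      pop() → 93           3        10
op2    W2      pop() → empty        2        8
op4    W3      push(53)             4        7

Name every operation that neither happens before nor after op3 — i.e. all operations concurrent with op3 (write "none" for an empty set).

op1, op2, op4, op5

concurrent with op3 ([3,10]): every op whose interval crosses 3..10
op1 [1,5]: concurrent
op2 [2,8]: concurrent
op4 [4,7]: concurrent
op5 [6,9]: concurrent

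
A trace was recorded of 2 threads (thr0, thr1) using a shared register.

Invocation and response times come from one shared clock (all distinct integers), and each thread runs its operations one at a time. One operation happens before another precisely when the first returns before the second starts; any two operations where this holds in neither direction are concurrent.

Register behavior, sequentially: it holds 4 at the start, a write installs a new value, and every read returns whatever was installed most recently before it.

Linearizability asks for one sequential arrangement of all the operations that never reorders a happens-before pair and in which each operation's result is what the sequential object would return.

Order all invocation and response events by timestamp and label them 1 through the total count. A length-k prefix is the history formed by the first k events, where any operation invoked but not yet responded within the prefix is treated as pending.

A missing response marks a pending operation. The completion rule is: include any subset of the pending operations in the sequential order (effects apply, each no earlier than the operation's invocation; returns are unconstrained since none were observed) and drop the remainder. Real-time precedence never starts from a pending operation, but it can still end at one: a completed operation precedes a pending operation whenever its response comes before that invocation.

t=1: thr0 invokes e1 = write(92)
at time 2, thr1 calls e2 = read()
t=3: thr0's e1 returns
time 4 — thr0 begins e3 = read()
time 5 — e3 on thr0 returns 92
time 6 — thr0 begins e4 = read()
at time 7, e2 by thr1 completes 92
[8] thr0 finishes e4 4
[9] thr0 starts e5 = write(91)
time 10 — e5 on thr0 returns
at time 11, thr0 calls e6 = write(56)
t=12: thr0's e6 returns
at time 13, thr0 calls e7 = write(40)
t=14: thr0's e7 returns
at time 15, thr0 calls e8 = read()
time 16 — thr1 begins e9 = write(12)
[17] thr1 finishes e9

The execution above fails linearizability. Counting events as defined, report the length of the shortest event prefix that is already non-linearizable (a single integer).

events 1..7 are still linearizable — one witness is e1, e2, e3:
1. e1 write(92), leaving value 92
2. e2 read() → 92, leaving value 92
3. e3 read() → 92, leaving value 92
include event 8 — e4 responding at 8 — and every candidate order breaks
take e1, e2, e3, e4: step 4 already fails, because e4 read() → 4 cannot occur there
take e1, e3, e2, e4: step 4 already fails, because e4 read() → 4 cannot occur there

8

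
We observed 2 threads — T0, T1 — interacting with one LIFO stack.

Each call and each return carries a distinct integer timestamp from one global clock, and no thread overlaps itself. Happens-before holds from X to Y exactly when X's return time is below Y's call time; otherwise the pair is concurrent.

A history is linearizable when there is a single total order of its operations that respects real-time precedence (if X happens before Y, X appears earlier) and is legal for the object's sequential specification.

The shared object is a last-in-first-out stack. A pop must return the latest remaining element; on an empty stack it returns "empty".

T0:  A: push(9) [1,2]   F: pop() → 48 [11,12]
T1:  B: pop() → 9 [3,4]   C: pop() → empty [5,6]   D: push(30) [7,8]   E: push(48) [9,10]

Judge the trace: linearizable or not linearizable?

one valid linearization: A, B, C, D, E, F
1. A push(9), leaving stack <9>
2. B pop() → 9, leaving stack <>
3. C pop() → empty, leaving stack <>
4. D push(30), leaving stack <30>
5. E push(48), leaving stack <30,48>
6. F pop() → 48, leaving stack <30>

linearizable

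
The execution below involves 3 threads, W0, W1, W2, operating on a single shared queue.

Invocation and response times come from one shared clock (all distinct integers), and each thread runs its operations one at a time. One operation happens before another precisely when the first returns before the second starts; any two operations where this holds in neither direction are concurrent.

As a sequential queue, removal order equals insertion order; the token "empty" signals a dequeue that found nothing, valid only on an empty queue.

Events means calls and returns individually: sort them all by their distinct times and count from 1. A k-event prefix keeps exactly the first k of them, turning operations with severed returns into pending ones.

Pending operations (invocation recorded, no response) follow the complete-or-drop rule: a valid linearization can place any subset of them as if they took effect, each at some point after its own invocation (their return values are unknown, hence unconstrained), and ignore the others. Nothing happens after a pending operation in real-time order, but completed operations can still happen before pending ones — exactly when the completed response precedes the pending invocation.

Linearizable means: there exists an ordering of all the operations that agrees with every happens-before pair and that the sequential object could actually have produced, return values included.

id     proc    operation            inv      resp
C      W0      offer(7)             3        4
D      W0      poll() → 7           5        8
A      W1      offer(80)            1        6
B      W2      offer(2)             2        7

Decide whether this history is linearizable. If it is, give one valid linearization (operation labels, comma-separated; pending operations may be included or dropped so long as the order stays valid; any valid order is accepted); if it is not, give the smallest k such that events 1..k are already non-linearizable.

linearizable — witness: C, A, B, D

step 1: C offer(7) — queue <7>
step 2: A offer(80) — queue <7,80>
step 3: B offer(2) — queue <7,80,2>
step 4: D poll() → 7 — queue <80,2>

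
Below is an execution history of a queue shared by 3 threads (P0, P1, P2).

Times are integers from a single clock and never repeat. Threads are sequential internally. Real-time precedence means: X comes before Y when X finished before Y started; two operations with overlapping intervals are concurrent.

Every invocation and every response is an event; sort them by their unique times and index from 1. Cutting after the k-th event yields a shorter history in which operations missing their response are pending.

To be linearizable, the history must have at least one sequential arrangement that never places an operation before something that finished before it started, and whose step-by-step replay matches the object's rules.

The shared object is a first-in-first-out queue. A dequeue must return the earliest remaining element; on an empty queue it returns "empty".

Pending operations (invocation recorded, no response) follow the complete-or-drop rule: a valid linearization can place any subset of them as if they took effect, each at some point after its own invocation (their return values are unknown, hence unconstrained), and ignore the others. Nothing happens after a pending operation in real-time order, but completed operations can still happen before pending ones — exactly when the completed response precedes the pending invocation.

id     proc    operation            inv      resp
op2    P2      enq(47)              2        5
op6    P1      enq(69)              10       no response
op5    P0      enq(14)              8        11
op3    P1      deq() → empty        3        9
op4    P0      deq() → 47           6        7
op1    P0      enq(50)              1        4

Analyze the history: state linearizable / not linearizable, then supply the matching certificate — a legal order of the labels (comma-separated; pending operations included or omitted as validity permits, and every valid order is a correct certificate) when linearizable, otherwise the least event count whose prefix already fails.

linearizable — witness: op3, op2, op1, op4, op5

1. op3 deq() → empty, leaving queue <>
2. op2 enq(47), leaving queue <47>
3. op1 enq(50), leaving queue <47,50>
4. op4 deq() → 47, leaving queue <50>
5. op5 enq(14), leaving queue <50,14>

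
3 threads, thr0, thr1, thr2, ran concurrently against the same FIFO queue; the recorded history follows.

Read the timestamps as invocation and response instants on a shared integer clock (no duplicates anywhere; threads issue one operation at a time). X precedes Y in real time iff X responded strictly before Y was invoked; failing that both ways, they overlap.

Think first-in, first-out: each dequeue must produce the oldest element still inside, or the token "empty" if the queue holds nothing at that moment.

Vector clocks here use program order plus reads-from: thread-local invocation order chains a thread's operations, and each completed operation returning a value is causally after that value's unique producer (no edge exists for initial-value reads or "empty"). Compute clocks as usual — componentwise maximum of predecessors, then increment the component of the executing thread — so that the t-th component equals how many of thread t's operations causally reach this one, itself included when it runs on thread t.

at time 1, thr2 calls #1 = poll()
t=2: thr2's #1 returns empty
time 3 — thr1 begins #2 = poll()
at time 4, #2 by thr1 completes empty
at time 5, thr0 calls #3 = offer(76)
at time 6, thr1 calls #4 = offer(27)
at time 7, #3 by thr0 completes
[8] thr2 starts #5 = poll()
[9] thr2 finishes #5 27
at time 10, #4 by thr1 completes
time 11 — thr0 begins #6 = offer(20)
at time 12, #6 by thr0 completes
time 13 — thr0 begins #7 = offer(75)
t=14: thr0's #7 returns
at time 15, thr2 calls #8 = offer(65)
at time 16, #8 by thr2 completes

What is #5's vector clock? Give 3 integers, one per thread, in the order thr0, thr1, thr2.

(0, 2, 2)

VC(#1, invoked at 1): no causal predecessors; +1 on thr2 → (0, 0, 1)
VC(#2, invoked at 3): no causal predecessors; +1 on thr1 → (0, 1, 0)
VC(#3, invoked at 5): no causal predecessors; +1 on thr0 → (1, 0, 0)
invoked at 6, #4 merges VC(#2)=(0, 1, 0) and bumps thr1's slot → (0, 2, 0)
invoked at 11, #6 merges VC(#3)=(1, 0, 0) and bumps thr0's slot → (2, 0, 0)
invoked at 13, #7 merges VC(#6)=(2, 0, 0) and bumps thr0's slot → (3, 0, 0)
invoked at 8, #5 merges VC(#1)=(0, 0, 1), VC(#4)=(0, 2, 0) and bumps thr2's slot → (0, 2, 2)
invoked at 15, #8 merges VC(#5)=(0, 2, 2) and bumps thr2's slot → (0, 2, 3)
target: VC(#5) = (0, 2, 2)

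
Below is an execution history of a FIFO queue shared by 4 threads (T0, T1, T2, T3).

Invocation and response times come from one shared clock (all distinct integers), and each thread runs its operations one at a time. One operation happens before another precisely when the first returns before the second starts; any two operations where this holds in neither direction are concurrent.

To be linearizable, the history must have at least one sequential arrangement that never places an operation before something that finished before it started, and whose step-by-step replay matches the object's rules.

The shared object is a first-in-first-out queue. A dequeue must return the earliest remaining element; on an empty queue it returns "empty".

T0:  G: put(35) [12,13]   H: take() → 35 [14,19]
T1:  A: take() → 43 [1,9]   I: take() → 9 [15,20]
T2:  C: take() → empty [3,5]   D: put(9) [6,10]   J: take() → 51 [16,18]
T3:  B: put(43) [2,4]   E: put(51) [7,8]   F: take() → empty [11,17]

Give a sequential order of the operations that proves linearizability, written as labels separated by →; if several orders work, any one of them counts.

step 1: B put(43) — queue <43>
step 2: A take() → 43 — queue <>
step 3: C take() → empty — queue <>
step 4: D put(9) — queue <9>
step 5: E put(51) — queue <9,51>
step 6: G put(35) — queue <9,51,35>
step 7: I take() → 9 — queue <51,35>
step 8: J take() → 51 — queue <35>
step 9: H take() → 35 — queue <>
step 10: F take() → empty — queue <>

B → A → C → D → E → G → I → J → H → F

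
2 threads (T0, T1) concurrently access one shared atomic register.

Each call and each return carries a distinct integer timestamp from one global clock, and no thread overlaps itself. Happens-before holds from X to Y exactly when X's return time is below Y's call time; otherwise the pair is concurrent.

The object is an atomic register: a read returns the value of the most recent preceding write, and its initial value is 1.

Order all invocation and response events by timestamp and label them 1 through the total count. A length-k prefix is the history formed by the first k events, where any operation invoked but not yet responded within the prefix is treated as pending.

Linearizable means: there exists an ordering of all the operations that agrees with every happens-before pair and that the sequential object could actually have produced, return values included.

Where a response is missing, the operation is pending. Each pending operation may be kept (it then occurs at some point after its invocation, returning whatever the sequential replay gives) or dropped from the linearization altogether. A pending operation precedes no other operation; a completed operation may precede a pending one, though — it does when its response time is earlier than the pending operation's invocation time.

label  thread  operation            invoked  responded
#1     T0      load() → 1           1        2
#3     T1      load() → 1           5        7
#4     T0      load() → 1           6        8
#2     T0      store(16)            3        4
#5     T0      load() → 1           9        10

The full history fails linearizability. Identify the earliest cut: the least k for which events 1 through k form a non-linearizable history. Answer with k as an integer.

events 1..6 are linearizable, e.g. via #1, #2:
step 1: #1 load() → 1 — value 1
step 2: #2 store(16) — value 16
include event 7 — #3 responding at 7 — and every candidate order breaks
completion choices over the 1 pending operation (#4) were checked; none helps
for example #1, #2, #3 (pending dropped) fails at step 3: #3 load() → 1 is not legal there

7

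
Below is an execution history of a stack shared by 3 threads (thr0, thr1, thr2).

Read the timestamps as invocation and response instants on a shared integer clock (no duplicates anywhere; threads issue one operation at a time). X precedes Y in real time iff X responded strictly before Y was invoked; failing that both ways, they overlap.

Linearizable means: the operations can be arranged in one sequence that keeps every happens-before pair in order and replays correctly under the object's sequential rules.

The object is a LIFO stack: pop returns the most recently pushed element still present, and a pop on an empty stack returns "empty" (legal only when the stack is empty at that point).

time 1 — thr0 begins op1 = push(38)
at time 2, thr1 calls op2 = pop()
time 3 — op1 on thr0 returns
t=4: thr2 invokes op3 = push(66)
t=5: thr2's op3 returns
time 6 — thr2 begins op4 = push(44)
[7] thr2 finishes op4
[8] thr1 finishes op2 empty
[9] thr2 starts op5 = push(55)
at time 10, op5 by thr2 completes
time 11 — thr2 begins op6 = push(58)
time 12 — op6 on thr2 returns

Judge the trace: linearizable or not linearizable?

a witness: op2, op1, op3, op4, op5, op6
after step 1 (op2 pop() → empty): stack <>
after step 2 (op1 push(38)): stack <38>
after step 3 (op3 push(66)): stack <38,66>
after step 4 (op4 push(44)): stack <38,66,44>
after step 5 (op5 push(55)): stack <38,66,44,55>
after step 6 (op6 push(58)): stack <38,66,44,55,58>

linearizable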